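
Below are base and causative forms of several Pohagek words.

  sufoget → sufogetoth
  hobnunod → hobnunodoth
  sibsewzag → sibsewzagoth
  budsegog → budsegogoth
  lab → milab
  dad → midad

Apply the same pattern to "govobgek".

hobnunod and dad both end in -d yet inflect differently (hobnunodoth, midad), so the final letter is not what conditions the rule; the number of vowels is.
"govobgek" has 3 vowels. The stems with 3 vowels (sufoget → sufogetoth, hobnunod → hobnunodoth, sibsewzag → sibsewzagoth) add -oth.
So govobgek → govobgekoth.

govobgekoth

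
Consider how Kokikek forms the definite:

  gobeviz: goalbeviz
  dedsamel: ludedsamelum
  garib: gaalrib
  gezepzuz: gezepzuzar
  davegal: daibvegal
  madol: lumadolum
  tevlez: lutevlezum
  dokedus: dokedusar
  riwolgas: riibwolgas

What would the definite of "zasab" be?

zaibsab

riwolgas and dokedus both end in -s yet inflect differently (riibwolgas, dokedusar), so the final letter is not what conditions the rule; the last vowel is.
"zasab" has last vowel 'a'. The stems whose last vowel is 'a' (davegal → daibvegal, riwolgas → riibwolgas) insert -ib- after the first vowel.
The other patterns: stems whose last vowel is 'i' insert -al- after the first vowel; stems whose last vowel is 'u' add -ar; stems whose last vowel is 'e' or 'o' add lu- … -um around the stem.
So zasab → zaibsab.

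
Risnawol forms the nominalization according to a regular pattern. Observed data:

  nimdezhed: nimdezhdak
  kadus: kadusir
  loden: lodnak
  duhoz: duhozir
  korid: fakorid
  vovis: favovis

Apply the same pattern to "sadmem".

sadmmak

nimdezhed and korid both end in -d yet inflect differently (nimdezhdak, fakorid), so the final letter is not what conditions the rule; the last vowel is.
"sadmem" has last vowel 'e'. The stems whose last vowel is 'e' (loden → lodnak, nimdezhed → nimdezhdak) delete the last vowel and add -ak.
So sadmem → sadmmak.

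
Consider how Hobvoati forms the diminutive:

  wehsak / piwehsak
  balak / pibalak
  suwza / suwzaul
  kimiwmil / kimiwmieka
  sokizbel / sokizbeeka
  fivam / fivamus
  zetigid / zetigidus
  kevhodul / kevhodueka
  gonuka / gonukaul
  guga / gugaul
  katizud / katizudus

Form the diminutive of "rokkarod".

gonuka and wehsak both have last vowel 'a' yet inflect differently (gonukaul, piwehsak), so the last vowel is not what conditions the rule; the final letter is.
"rokkarod" ends in -d. The stems ending in -d (katizud → katizudus, zetigid → zetigidus) add -us.
So rokkarod → rokkarodus.

rokkarodus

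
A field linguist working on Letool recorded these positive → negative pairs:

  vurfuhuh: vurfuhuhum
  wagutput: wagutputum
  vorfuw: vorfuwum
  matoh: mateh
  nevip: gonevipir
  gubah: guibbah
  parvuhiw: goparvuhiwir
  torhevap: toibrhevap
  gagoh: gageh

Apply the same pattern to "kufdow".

kufdew

"kufdow" has last vowel 'o'. The stems whose last vowel is 'o' (matoh → mateh, gagoh → gageh) change the last vowel to 'e'.
So kufdow → kufdew.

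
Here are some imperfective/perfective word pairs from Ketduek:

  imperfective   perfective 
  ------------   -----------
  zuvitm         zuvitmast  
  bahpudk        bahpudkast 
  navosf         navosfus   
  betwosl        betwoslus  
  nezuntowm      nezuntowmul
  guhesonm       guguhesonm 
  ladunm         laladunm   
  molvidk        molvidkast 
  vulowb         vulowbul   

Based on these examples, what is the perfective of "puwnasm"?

guhesonm and nezuntowm both end in -m yet inflect differently (guguhesonm, nezuntowmul), so the final letter is not what conditions the rule; the second-to-last letter is.
"puwnasm" has second-to-last letter 's'. The stems whose second-to-last letter is 's' (betwosl → betwoslus, navosf → navosfus) add -us.
The other patterns: stems whose second-to-last letter is 'n' repeat the first consonant+vowel as a prefix; stems whose second-to-last letter is 'w' add -ul; stems whose second-to-last letter is 'd' or 't' add -ast.
So puwnasm → puwnasmus.

puwnasmus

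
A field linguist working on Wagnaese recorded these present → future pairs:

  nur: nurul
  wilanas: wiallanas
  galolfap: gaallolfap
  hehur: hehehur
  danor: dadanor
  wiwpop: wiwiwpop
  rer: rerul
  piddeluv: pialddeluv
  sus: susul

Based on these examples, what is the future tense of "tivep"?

nur and danor both end in -r yet inflect differently (nurul, dadanor), so the final letter is not what conditions the rule; the number of vowels is.
"tivep" has 2 vowels. The stems with 2 vowels (danor → dadanor, wiwpop → wiwiwpop, hehur → hehehur) repeat the first consonant+vowel as a prefix.
The other patterns: stems with 1 vowel add -ul; stems with 3 vowels insert -al- after the first vowel.
So tivep → titivep.

titivep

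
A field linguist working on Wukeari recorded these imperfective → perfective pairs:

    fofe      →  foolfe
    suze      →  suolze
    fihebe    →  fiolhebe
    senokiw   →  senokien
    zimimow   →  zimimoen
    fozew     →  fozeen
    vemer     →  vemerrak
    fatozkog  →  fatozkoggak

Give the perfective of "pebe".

peolbe

fofe and fozew both have last vowel 'e' yet inflect differently (foolfe, fozeen), so the last vowel is not what conditions the rule; the final letter is.
"pebe" ends in -e. The stems ending in -e (fofe → foolfe, suze → suolze, fihebe → fiolhebe) insert -ol- after the first vowel.
So pebe → peolbe.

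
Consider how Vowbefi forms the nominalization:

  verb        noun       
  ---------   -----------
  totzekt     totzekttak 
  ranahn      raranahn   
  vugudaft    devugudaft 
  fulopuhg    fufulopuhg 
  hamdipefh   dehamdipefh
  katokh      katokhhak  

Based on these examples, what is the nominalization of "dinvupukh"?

vugudaft and totzekt both end in -t yet inflect differently (devugudaft, totzekttak), so the final letter is not what conditions the rule; the second-to-last letter is.
"dinvupukh" has second-to-last letter 'k'. The stems whose second-to-last letter is 'k' (totzekt → totzekttak, katokh → katokhhak) double the final consonant and add -ak.
So dinvupukh → dinvupukhhak.

dinvupukhhak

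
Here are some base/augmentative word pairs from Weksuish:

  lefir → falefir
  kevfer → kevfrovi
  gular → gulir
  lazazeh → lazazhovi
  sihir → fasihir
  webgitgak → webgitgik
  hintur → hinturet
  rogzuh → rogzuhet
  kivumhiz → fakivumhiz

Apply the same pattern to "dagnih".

hintur and gular both end in -r yet inflect differently (hinturet, gulir), so the final letter is not what conditions the rule; the last vowel is.
"dagnih" has last vowel 'i'. The stems whose last vowel is 'i' (kivumhiz → fakivumhiz, sihir → fasihir, lefir → falefir) add the prefix fa-.
The other patterns: stems whose last vowel is 'u' add -et; stems whose last vowel is 'a' change the last vowel to 'i'; stems whose last vowel is 'e' delete the last vowel and add -ovi.
So dagnih → fadagnih.

fadagnih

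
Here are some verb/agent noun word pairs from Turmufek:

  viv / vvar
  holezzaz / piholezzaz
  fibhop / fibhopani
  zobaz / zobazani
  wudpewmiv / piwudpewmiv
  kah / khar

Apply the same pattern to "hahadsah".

pihahadsah

"hahadsah" has 3 vowels. The stems with 3 vowels (wudpewmiv → piwudpewmiv, holezzaz → piholezzaz) add the prefix pi-.
So hahadsah → pihahadsah.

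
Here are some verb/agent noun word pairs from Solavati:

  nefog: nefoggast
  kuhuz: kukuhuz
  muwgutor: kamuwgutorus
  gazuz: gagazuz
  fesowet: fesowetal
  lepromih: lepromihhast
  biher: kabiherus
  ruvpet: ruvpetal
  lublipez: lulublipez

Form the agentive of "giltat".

giltatal

"giltat" ends in -t. The stems ending in -t (ruvpet → ruvpetal, fesowet → fesowetal) add -al.
So giltat → giltatal.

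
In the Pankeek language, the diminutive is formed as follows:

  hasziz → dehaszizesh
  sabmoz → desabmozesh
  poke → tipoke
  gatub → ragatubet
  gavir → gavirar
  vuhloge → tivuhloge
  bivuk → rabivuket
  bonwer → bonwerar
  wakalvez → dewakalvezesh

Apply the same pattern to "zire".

bonwer and poke both have last vowel 'e' yet inflect differently (bonwerar, tipoke), so the last vowel is not what conditions the rule; the final letter is.
"zire" ends in -e. The stems ending in -e (poke → tipoke, vuhloge → tivuhloge) add the prefix ti-.
So zire → tizire.

tizire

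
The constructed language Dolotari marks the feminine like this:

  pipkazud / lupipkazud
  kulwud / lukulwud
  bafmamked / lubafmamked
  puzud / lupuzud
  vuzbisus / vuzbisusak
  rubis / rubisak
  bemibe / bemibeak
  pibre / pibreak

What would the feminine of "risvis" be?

pipkazud and vuzbisus both have last vowel 'u' yet inflect differently (lupipkazud, vuzbisusak), so the last vowel is not what conditions the rule; the final letter is.
"risvis" ends in -s. The stems ending in -s (vuzbisus → vuzbisusak, rubis → rubisak) add -ak.
The other pattern: stems ending in -d add the prefix lu-.
So risvis → risvisak.

risvisak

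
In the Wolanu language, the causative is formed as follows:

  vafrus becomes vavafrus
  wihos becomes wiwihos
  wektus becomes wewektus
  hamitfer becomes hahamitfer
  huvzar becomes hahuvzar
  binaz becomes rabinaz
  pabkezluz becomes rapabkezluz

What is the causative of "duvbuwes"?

duduvbuwes

huvzar and binaz both have last vowel 'a' yet inflect differently (hahuvzar, rabinaz), so the last vowel is not what conditions the rule; the final letter is.
"duvbuwes" ends in -s. The stems ending in -s (vafrus → vavafrus, wihos → wiwihos, wektus → wewektus) repeat the first consonant+vowel as a prefix.
So duvbuwes → duduvbuwes.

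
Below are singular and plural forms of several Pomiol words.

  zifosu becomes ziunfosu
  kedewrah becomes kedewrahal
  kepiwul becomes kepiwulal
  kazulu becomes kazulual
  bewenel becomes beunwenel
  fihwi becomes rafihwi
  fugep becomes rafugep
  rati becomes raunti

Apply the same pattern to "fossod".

"fossod" begins with f-. The stems beginning with f- (fugep → rafugep, fihwi → rafihwi) add the prefix ra-.
The other patterns: stems beginning with k- add -al; stems beginning with b-, r- or z- insert -un- after the first vowel.
So fossod → rafossod.

rafossod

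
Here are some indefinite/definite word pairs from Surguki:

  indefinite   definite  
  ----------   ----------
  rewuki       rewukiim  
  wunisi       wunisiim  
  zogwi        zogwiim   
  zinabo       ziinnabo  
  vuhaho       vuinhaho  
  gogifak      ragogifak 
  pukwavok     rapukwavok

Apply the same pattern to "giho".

zinabo and pukwavok both have last vowel 'o' yet inflect differently (ziinnabo, rapukwavok), so the last vowel is not what conditions the rule; the final letter is.
"giho" ends in -o. The stems ending in -o (zinabo → ziinnabo, vuhaho → vuinhaho) insert -in- after the first vowel.
So giho → giinho.

giinho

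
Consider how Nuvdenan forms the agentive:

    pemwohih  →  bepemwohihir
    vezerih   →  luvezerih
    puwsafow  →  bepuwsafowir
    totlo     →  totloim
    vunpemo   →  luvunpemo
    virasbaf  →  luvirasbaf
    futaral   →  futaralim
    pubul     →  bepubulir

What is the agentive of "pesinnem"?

pemwohih and vezerih both end in -h yet inflect differently (bepemwohihir, luvezerih), so the final letter is not what conditions the rule; the first letter is.
"pesinnem" begins with p-. The stems beginning with p- (pemwohih → bepemwohihir, pubul → bepubulir, puwsafow → bepuwsafowir) add be- … -ir around the stem.
The other patterns: stems beginning with v- add the prefix lu-; stems beginning with f- or t- add -im.
So pesinnem → bepesinnemir.

bepesinnemir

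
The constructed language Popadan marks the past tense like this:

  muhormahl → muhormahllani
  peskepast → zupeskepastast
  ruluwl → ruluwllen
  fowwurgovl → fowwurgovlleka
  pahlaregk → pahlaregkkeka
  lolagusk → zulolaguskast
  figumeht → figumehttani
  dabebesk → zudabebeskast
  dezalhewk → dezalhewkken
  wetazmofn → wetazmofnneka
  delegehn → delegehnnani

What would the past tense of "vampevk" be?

vampevkkeka

"vampevk" has second-to-last letter 'v'. The one such stem in the data (fowwurgovl → fowwurgovlleka) doubles the final consonant and adds -eka (as do pahlaregk, wetazmofn), so the same rule applies.
The other patterns: stems whose second-to-last letter is 's' add zu- … -ast around the stem; stems whose second-to-last letter is 'w' double the final consonant and add -en; stems whose second-to-last letter is 'h' double the final consonant and add -ani.
So vampevk → vampevkkeka.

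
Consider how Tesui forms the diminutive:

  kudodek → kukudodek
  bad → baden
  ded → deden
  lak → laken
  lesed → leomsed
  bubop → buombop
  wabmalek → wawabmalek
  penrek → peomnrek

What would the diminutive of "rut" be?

lak and penrek both end in -k yet inflect differently (laken, peomnrek), so the final letter is not what conditions the rule; the number of vowels is.
"rut" has 1 vowel. The stems with 1 vowel (lak → laken, bad → baden, ded → deden) add -en.
The other patterns: stems with 2 vowels insert -om- after the first vowel; stems with 3 vowels repeat the first consonant+vowel as a prefix.
So rut → ruten.

ruten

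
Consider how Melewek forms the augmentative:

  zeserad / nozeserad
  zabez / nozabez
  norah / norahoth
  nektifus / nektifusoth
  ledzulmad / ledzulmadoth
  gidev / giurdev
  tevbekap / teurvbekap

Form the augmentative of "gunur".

guurnur

zeserad and ledzulmad both end in -d yet inflect differently (nozeserad, ledzulmadoth), so the final letter is not what conditions the rule; the first letter is.
"gunur" begins with g-. The one such stem in the data (gidev → giurdev) inserts -ur- after the first vowel (as does tevbekap), so the same rule applies.
So gunur → guurnur.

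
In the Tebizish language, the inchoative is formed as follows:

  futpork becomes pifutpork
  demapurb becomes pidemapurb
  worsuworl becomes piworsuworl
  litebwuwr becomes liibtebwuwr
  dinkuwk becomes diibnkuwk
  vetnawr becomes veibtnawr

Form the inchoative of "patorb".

pipatorb

futpork and dinkuwk both end in -k yet inflect differently (pifutpork, diibnkuwk), so the final letter is not what conditions the rule; the second-to-last letter is.
"patorb" has second-to-last letter 'r'. The stems whose second-to-last letter is 'r' (futpork → pifutpork, demapurb → pidemapurb, worsuworl → piworsuworl) add the prefix pi-.
The other pattern: stems whose second-to-last letter is 'w' insert -ib- after the first vowel.
So patorb → pipatorb.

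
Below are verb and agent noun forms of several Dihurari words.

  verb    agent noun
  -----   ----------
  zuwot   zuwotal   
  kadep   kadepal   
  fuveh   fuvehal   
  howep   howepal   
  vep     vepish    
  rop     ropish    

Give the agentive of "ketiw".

kadep and vep both end in -p yet inflect differently (kadepal, vepish), so the final letter is not what conditions the rule; the number of vowels is.
"ketiw" has 2 vowels. The stems with 2 vowels (zuwot → zuwotal, kadep → kadepal, fuveh → fuvehal) add -al.
The other pattern: stems with 1 vowel add -ish.
So ketiw → ketiwal.

ketiwal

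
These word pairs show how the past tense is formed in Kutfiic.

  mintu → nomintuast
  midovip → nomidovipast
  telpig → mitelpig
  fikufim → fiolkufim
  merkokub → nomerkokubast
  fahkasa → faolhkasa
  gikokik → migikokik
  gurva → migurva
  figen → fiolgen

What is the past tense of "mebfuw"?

nomebfuwast

fahkasa and gurva both end in -a yet inflect differently (faolhkasa, migurva), so the final letter is not what conditions the rule; the first letter is.
"mebfuw" begins with m-. The stems beginning with m- (merkokub → nomerkokubast, midovip → nomidovipast, mintu → nomintuast) add no- … -ast around the stem.
So mebfuw → nomebfuwast.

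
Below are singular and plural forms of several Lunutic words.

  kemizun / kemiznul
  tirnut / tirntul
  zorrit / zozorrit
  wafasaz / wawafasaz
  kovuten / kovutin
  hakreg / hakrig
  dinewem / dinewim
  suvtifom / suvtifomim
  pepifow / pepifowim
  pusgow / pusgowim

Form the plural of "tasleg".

taslig

tirnut and zorrit both end in -t yet inflect differently (tirntul, zozorrit), so the final letter is not what conditions the rule; the last vowel is.
"tasleg" has last vowel 'e'. The stems whose last vowel is 'e' (kovuten → kovutin, hakreg → hakrig, dinewem → dinewim) change the last vowel to 'i'.
So tasleg → taslig.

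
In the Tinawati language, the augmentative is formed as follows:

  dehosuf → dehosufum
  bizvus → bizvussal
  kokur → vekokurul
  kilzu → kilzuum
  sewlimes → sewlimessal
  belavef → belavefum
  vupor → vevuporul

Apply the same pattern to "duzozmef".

duzozmefum

"duzozmef" ends in -f. The stems ending in -f (belavef → belavefum, dehosuf → dehosufum) add -um.
So duzozmef → duzozmefum.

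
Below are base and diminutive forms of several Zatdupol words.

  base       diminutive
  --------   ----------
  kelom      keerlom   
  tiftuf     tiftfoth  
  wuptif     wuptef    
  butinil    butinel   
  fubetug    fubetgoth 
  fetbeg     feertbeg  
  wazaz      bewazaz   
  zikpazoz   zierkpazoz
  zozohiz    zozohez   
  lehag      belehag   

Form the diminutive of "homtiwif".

zozohiz and wazaz both end in -z yet inflect differently (zozohez, bewazaz), so the final letter is not what conditions the rule; the last vowel is.
"homtiwif" has last vowel 'i'. The stems whose last vowel is 'i' (zozohiz → zozohez, butinil → butinel, wuptif → wuptef) change the last vowel to 'e'.
So homtiwif → homtiwef.

homtiwef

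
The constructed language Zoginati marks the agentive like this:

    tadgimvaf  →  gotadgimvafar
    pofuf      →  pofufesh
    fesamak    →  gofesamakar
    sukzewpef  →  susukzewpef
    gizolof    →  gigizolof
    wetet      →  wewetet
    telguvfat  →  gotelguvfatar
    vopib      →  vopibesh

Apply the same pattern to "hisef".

"hisef" has last vowel 'e'. The stems whose last vowel is 'e' (wetet → wewetet, sukzewpef → susukzewpef) repeat the first consonant+vowel as a prefix.
The other patterns: stems whose last vowel is 'a' add go- … -ar around the stem; stems whose last vowel is 'i' or 'u' add -esh.
So hisef → hihisef.

hihisef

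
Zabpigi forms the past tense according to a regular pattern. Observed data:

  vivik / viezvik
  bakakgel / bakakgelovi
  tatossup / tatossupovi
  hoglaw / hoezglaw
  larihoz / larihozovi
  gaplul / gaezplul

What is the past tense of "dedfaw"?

deezdfaw

"dedfaw" has 2 vowels. The stems with 2 vowels (gaplul → gaezplul, vivik → viezvik, hoglaw → hoezglaw) insert -ez- after the first vowel.
So dedfaw → deezdfaw.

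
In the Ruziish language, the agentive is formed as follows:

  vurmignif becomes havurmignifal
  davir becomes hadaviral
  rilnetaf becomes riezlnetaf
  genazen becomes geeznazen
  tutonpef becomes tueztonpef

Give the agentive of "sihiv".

vurmignif and rilnetaf both end in -f yet inflect differently (havurmignifal, riezlnetaf), so the final letter is not what conditions the rule; the last vowel is.
"sihiv" has last vowel 'i'. The stems whose last vowel is 'i' (vurmignif → havurmignifal, davir → hadaviral) add ha- … -al around the stem.
The other pattern: stems whose last vowel is 'a' or 'e' insert -ez- after the first vowel.
So sihiv → hasihival.

hasihival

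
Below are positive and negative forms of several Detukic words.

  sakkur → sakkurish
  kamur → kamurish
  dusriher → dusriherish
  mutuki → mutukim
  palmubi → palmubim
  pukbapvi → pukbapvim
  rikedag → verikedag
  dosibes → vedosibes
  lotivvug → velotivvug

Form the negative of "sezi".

"sezi" ends in -i. The stems ending in -i (mutuki → mutukim, palmubi → palmubim, pukbapvi → pukbapvim) drop the final letter and add -im.
So sezi → sezim.

sezim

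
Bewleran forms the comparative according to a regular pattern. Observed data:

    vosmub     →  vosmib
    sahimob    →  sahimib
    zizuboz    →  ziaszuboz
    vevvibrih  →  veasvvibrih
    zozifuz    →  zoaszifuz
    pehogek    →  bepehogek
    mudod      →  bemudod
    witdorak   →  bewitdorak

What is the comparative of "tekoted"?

sahimob and zizuboz both have last vowel 'o' yet inflect differently (sahimib, ziaszuboz), so the last vowel is not what conditions the rule; the final letter is.
"tekoted" ends in -d. The one such stem in the data (mudod → bemudod) adds the prefix be-, so the same rule applies.
The other patterns: stems ending in -b change the last vowel to 'i'; stems ending in -h or -z insert -as- after the first vowel.
So tekoted → betekoted.

betekoted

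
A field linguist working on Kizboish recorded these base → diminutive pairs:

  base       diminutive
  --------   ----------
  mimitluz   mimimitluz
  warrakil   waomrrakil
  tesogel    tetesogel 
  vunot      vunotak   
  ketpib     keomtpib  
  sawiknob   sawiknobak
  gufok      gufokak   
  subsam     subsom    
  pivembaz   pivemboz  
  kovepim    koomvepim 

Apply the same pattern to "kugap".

ketpib and sawiknob both end in -b yet inflect differently (keomtpib, sawiknobak), so the final letter is not what conditions the rule; the last vowel is.
"kugap" has last vowel 'a'. The stems whose last vowel is 'a' (subsam → subsom, pivembaz → pivemboz) change the last vowel to 'o'.
So kugap → kugop.

kugop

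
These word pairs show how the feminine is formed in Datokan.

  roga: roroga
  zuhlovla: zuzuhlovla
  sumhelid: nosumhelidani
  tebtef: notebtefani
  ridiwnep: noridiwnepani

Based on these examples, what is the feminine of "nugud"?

nonugudani

"nugud" ends in a consonant. The stems ending in a consonant (sumhelid → nosumhelidani, tebtef → notebtefani, ridiwnep → noridiwnepani) add no- … -ani around the stem.
So nugud → nonugudani.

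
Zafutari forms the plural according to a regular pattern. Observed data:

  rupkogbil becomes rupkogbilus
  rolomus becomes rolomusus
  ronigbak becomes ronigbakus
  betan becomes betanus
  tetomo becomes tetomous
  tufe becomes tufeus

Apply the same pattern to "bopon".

boponus

Every pair shown (rupkogbil → rupkogbilus, rolomus → rolomusus, ronigbak → ronigbakus, …) follows the same rule: add -us.
So bopon → boponus.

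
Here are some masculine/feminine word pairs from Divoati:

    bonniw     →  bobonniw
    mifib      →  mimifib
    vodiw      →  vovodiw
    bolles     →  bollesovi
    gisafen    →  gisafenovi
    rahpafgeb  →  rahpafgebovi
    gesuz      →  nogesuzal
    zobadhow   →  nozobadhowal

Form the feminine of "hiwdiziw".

hihiwdiziw

mifib and rahpafgeb both end in -b yet inflect differently (mimifib, rahpafgebovi), so the final letter is not what conditions the rule; the last vowel is.
"hiwdiziw" has last vowel 'i'. The stems whose last vowel is 'i' (bonniw → bobonniw, mifib → mimifib, vodiw → vovodiw) repeat the first consonant+vowel as a prefix.
So hiwdiziw → hihiwdiziw.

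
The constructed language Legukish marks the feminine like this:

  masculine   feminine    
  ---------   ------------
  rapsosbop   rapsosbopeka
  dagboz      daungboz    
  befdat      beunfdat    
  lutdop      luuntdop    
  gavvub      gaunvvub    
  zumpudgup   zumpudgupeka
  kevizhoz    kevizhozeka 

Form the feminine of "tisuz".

lutdop and zumpudgup both end in -p yet inflect differently (luuntdop, zumpudgupeka), so the final letter is not what conditions the rule; the number of vowels is.
"tisuz" has 2 vowels. The stems with 2 vowels (lutdop → luuntdop, dagboz → daungboz, gavvub → gaunvvub) insert -un- after the first vowel.
The other pattern: stems with 3 vowels add -eka.
So tisuz → tiunsuz.

tiunsuz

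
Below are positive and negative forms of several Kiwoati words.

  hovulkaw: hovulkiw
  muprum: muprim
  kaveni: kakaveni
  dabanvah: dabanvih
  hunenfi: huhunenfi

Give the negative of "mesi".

hunenfi and hovulkaw both begin with h- yet inflect differently (huhunenfi, hovulkiw), so the first letter is not what conditions the rule; the final letter is.
"mesi" ends in -i. The stems ending in -i (kaveni → kakaveni, hunenfi → huhunenfi) repeat the first consonant+vowel as a prefix.
So mesi → memesi.

memesi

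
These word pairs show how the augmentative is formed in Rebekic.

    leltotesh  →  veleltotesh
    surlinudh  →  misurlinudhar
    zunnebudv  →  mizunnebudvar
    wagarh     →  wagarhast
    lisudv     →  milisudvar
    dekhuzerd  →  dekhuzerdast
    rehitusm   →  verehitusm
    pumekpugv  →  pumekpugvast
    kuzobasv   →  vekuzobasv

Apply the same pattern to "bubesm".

leltotesh and surlinudh both end in -h yet inflect differently (veleltotesh, misurlinudhar), so the final letter is not what conditions the rule; the second-to-last letter is.
"bubesm" has second-to-last letter 's'. The stems whose second-to-last letter is 's' (rehitusm → verehitusm, kuzobasv → vekuzobasv, leltotesh → veleltotesh) add the prefix ve-.
The other patterns: stems whose second-to-last letter is 'd' add mi- … -ar around the stem; stems whose second-to-last letter is 'g' or 'r' add -ast.
So bubesm → vebubesm.

vebubesm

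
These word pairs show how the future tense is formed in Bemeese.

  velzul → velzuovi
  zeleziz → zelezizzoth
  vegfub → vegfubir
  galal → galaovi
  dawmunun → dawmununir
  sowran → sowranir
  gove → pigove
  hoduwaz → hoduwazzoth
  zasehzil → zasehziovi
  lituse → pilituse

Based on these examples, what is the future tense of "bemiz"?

bemizzoth

hoduwaz and galal both have last vowel 'a' yet inflect differently (hoduwazzoth, galaovi), so the last vowel is not what conditions the rule; the final letter is.
"bemiz" ends in -z. The stems ending in -z (zeleziz → zelezizzoth, hoduwaz → hoduwazzoth) double the final consonant and add -oth.
So bemiz → bemizzoth.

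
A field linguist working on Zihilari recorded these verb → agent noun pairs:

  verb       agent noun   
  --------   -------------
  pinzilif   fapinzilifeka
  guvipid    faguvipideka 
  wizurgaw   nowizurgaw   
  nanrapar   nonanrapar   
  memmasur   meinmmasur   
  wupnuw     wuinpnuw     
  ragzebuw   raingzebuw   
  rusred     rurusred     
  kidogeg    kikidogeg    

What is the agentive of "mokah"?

nanrapar and memmasur both end in -r yet inflect differently (nonanrapar, meinmmasur), so the final letter is not what conditions the rule; the last vowel is.
"mokah" has last vowel 'a'. The stems whose last vowel is 'a' (wizurgaw → nowizurgaw, nanrapar → nonanrapar) add the prefix no-.
So mokah → nomokah.

nomokah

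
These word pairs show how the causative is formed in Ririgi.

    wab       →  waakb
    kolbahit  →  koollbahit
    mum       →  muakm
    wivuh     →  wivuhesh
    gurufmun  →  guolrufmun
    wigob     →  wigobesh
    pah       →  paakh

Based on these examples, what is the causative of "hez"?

heakz

"hez" has 1 vowel. The stems with 1 vowel (pah → paakh, mum → muakm, wab → waakb) insert -ak- after the first vowel.
The other patterns: stems with 2 vowels add -esh; stems with 3 vowels insert -ol- after the first vowel.
So hez → heakz.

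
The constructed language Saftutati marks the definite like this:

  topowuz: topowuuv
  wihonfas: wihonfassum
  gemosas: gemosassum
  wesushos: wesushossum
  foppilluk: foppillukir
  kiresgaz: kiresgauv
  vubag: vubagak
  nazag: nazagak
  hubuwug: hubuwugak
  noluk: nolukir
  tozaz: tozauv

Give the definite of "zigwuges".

"zigwuges" ends in -s. The stems ending in -s (wihonfas → wihonfassum, gemosas → gemosassum, wesushos → wesushossum) double the final consonant and add -um.
The other patterns: stems ending in -z drop the final letter and add -uv; stems ending in -g add -ak; stems ending in -k add -ir.
So zigwuges → zigwugessum.

zigwugessum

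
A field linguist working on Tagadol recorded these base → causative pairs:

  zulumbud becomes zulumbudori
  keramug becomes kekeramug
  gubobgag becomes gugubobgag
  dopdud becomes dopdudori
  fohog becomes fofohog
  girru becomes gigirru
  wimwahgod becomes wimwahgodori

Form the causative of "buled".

fohog and wimwahgod both have last vowel 'o' yet inflect differently (fofohog, wimwahgodori), so the last vowel is not what conditions the rule; the final letter is.
"buled" ends in -d. The stems ending in -d (wimwahgod → wimwahgodori, dopdud → dopdudori, zulumbud → zulumbudori) add -ori.
So buled → buledori.

buledori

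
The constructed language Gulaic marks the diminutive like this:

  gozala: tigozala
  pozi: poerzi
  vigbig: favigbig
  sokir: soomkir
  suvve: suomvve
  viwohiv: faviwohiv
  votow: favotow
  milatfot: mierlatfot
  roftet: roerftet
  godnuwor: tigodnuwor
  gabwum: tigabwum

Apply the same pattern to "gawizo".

godnuwor and sokir both end in -r yet inflect differently (tigodnuwor, soomkir), so the final letter is not what conditions the rule; the first letter is.
"gawizo" begins with g-. The stems beginning with g- (gabwum → tigabwum, godnuwor → tigodnuwor, gozala → tigozala) add the prefix ti-.
The other patterns: stems beginning with v- add the prefix fa-; stems beginning with s- insert -om- after the first vowel; stems beginning with m-, p- or r- insert -er- after the first vowel.
So gawizo → tigawizo.

tigawizo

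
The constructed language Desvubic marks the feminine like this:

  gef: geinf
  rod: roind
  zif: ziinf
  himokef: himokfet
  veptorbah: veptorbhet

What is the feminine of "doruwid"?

zif and himokef both end in -f yet inflect differently (ziinf, himokfet), so the final letter is not what conditions the rule; the number of vowels is.
"doruwid" has 3 vowels. The stems with 3 vowels (veptorbah → veptorbhet, himokef → himokfet) delete the last vowel and add -et.
So doruwid → doruwdet.

doruwdet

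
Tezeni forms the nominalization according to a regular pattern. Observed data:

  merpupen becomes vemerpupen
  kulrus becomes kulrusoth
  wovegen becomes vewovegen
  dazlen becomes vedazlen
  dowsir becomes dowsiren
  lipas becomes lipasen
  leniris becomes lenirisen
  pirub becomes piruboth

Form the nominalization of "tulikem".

"tulikem" has last vowel 'e'. The stems whose last vowel is 'e' (dazlen → vedazlen, wovegen → vewovegen, merpupen → vemerpupen) add the prefix ve-.
So tulikem → vetulikem.

vetulikem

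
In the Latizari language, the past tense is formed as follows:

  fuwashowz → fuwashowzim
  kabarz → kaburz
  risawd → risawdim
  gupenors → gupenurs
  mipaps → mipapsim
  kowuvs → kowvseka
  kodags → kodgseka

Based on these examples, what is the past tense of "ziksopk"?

ziksopkim

fuwashowz and kabarz both end in -z yet inflect differently (fuwashowzim, kaburz), so the final letter is not what conditions the rule; the second-to-last letter is.
"ziksopk" has second-to-last letter 'p'. The one such stem in the data (mipaps → mipapsim) adds -im, so the same rule applies.
The other patterns: stems whose second-to-last letter is 'r' change the last vowel to 'u'; stems whose second-to-last letter is 'g' or 'v' delete the last vowel and add -eka.
So ziksopk → ziksopkim.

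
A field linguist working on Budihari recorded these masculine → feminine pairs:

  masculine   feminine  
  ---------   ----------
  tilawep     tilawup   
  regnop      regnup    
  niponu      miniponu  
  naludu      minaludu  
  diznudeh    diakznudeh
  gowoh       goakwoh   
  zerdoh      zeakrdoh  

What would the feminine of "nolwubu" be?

minolwubu

"nolwubu" ends in -u. The stems ending in -u (niponu → miniponu, naludu → minaludu) add the prefix mi-.
So nolwubu → minolwubu.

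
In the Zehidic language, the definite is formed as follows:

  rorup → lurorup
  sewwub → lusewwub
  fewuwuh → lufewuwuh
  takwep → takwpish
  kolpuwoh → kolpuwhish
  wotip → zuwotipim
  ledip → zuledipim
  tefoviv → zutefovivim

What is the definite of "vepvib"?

zuvepvibim

rorup and takwep both end in -p yet inflect differently (lurorup, takwpish), so the final letter is not what conditions the rule; the last vowel is.
"vepvib" has last vowel 'i'. The stems whose last vowel is 'i' (wotip → zuwotipim, ledip → zuledipim, tefoviv → zutefovivim) add zu- … -im around the stem.
So vepvib → zuvepvibim.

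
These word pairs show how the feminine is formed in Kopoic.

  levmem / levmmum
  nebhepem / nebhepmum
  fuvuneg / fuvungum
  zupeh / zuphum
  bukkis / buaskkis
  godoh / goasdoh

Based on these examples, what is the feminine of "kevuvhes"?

kevuvhsum

zupeh and godoh both end in -h yet inflect differently (zuphum, goasdoh), so the final letter is not what conditions the rule; the last vowel is.
"kevuvhes" has last vowel 'e'. The stems whose last vowel is 'e' (levmem → levmmum, nebhepem → nebhepmum, fuvuneg → fuvungum) delete the last vowel and add -um.
So kevuvhes → kevuvhsum.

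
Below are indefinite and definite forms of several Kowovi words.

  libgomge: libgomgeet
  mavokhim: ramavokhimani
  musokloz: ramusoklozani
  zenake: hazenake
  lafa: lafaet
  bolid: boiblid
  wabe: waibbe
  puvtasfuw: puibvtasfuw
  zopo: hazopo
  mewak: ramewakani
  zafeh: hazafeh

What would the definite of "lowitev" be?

zenake and libgomge both end in -e yet inflect differently (hazenake, libgomgeet), so the final letter is not what conditions the rule; the first letter is.
"lowitev" begins with l-. The stems beginning with l- (libgomge → libgomgeet, lafa → lafaet) add -et.
The other patterns: stems beginning with z- add the prefix ha-; stems beginning with m- add ra- … -ani around the stem; stems beginning with b-, p- or w- insert -ib- after the first vowel.
So lowitev → lowitevet.

lowitevet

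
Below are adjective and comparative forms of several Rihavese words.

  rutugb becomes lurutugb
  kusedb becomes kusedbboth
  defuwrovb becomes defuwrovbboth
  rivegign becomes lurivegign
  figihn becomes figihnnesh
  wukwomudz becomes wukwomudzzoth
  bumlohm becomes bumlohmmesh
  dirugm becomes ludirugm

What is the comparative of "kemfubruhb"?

kemfubruhbbesh

"kemfubruhb" has second-to-last letter 'h'. The stems whose second-to-last letter is 'h' (figihn → figihnnesh, bumlohm → bumlohmmesh) double the final consonant and add -esh.
So kemfubruhb → kemfubruhbbesh.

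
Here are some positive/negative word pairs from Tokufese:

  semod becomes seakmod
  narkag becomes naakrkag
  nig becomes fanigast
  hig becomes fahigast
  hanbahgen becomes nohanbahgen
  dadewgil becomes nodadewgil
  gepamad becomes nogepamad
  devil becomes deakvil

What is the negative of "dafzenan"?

nig and narkag both end in -g yet inflect differently (fanigast, naakrkag), so the final letter is not what conditions the rule; the number of vowels is.
"dafzenan" has 3 vowels. The stems with 3 vowels (gepamad → nogepamad, hanbahgen → nohanbahgen, dadewgil → nodadewgil) add the prefix no-.
The other patterns: stems with 1 vowel add fa- … -ast around the stem; stems with 2 vowels insert -ak- after the first vowel.
So dafzenan → nodafzenan.

nodafzenan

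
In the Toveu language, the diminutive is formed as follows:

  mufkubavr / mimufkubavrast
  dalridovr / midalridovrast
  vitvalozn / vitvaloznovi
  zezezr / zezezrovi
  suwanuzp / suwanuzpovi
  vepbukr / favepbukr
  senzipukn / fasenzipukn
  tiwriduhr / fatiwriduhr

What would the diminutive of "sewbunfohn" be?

mufkubavr and zezezr both end in -r yet inflect differently (mimufkubavrast, zezezrovi), so the final letter is not what conditions the rule; the second-to-last letter is.
"sewbunfohn" has second-to-last letter 'h'. The one such stem in the data (tiwriduhr → fatiwriduhr) adds the prefix fa-, so the same rule applies.
So sewbunfohn → fasewbunfohn.

fasewbunfohn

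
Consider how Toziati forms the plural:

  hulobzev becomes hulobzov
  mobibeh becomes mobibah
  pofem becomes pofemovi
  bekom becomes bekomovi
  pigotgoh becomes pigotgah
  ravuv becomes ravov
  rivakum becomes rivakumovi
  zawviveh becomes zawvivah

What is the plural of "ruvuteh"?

ruvutah

pigotgoh and bekom both have last vowel 'o' yet inflect differently (pigotgah, bekomovi), so the last vowel is not what conditions the rule; the final letter is.
"ruvuteh" ends in -h. The stems ending in -h (pigotgoh → pigotgah, mobibeh → mobibah, zawviveh → zawvivah) change the last vowel to 'a'.
The other patterns: stems ending in -m add -ovi; stems ending in -v change the last vowel to 'o'.
So ruvuteh → ruvutah.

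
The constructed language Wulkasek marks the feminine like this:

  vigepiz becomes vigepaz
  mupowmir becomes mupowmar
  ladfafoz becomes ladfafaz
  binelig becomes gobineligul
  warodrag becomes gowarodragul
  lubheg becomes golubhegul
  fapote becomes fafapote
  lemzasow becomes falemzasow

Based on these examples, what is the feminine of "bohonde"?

fabohonde

"bohonde" ends in -e. The one such stem in the data (fapote → fafapote) adds the prefix fa-, so the same rule applies.
The other patterns: stems ending in -r or -z change the last vowel to 'a'; stems ending in -g add go- … -ul around the stem.
So bohonde → fabohonde.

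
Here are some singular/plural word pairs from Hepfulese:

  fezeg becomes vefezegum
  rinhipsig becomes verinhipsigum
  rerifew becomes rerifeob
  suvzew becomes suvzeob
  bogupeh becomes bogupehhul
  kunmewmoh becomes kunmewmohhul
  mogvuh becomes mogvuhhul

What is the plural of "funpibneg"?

vefunpibnegum

fezeg and rerifew both have last vowel 'e' yet inflect differently (vefezegum, rerifeob), so the last vowel is not what conditions the rule; the final letter is.
"funpibneg" ends in -g. The stems ending in -g (fezeg → vefezegum, rinhipsig → verinhipsigum) add ve- … -um around the stem.
The other patterns: stems ending in -w drop the final letter and add -ob; stems ending in -h double the final consonant and add -ul.
So funpibneg → vefunpibnegum.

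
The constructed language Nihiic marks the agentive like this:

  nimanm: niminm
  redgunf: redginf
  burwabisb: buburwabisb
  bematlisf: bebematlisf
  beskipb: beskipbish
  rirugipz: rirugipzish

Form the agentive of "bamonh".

baminh

redgunf and bematlisf both end in -f yet inflect differently (redginf, bebematlisf), so the final letter is not what conditions the rule; the second-to-last letter is.
"bamonh" has second-to-last letter 'n'. The stems whose second-to-last letter is 'n' (nimanm → niminm, redgunf → redginf) change the last vowel to 'i'.
So bamonh → baminh.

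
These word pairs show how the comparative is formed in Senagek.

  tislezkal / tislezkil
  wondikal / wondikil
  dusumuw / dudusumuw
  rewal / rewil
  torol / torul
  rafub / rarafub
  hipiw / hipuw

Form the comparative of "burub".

buburub

tislezkal and torol both end in -l yet inflect differently (tislezkil, torul), so the final letter is not what conditions the rule; the last vowel is.
"burub" has last vowel 'u'. The stems whose last vowel is 'u' (rafub → rarafub, dusumuw → dudusumuw) repeat the first consonant+vowel as a prefix.
So burub → buburub.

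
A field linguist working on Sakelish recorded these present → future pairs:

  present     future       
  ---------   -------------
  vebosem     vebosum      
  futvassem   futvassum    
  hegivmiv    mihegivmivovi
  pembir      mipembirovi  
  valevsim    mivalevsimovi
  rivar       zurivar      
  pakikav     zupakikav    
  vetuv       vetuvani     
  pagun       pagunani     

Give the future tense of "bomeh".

bomuh

vebosem and valevsim both end in -m yet inflect differently (vebosum, mivalevsimovi), so the final letter is not what conditions the rule; the last vowel is.
"bomeh" has last vowel 'e'. The stems whose last vowel is 'e' (vebosem → vebosum, futvassem → futvassum) change the last vowel to 'u'.
The other patterns: stems whose last vowel is 'i' add mi- … -ovi around the stem; stems whose last vowel is 'a' add the prefix zu-; stems whose last vowel is 'u' add -ani.
So bomeh → bomuh.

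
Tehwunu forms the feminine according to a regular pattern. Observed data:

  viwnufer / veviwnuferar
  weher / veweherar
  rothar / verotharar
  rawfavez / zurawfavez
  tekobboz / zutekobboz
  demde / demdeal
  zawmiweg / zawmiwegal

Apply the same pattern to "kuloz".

zukuloz

"kuloz" ends in -z. The stems ending in -z (rawfavez → zurawfavez, tekobboz → zutekobboz) add the prefix zu-.
So kuloz → zukuloz.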